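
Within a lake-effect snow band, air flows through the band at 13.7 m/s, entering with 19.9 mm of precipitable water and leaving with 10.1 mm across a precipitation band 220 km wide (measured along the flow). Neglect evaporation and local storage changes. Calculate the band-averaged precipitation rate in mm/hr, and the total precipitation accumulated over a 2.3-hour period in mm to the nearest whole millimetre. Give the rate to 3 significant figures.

Column moisture flux per unit crosswind length is F = V × PW.
Inflow: F_in = 13.7 × 19.9 = 272.63 mm·m/s
Outflow: F_out = 13.7 × 10.1 = 138.37 mm·m/s
Steady-state rate R = (F_in − F_out)/L = (272.63 − 138.37) / 220000 m = 6.103e-04 mm/s.
R = 6.103e-04 × 3600 = 2.20 mm/hr.
Over 2.3 h: total = 2.20 × 2.3 = 5.06 ≈ 5 mm.

R ≈ 2.20 mm/hr; total ≈ 5 mm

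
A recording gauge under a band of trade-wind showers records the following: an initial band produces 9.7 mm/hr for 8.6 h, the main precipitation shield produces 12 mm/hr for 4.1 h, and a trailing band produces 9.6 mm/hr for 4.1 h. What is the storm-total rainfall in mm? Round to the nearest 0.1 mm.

Total = Σ Rᵢ Δtᵢ = 9.7 × 8.6 + 12 × 4.1 + 9.6 × 4.1
      = 83.42 + 49.2 + 39.36 = 172.0 mm.

total ≈ 172.0 mm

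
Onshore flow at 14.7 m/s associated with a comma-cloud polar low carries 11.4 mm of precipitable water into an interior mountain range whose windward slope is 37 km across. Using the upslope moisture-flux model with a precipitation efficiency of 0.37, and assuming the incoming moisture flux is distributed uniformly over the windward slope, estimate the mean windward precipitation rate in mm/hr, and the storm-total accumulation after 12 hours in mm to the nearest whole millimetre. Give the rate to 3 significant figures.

Incoming column moisture flux per unit ridge length: F = V × PW = 14.7 × 11.4 = 167.58 mm·m/s.
Spread over the 37 km slope with efficiency ε = 0.37: R = ε·F/W = 0.37 × 167.58 / 37000 m = 1.676e-03 mm/s.
R = 1.676e-03 × 3600 = 6.03 mm/hr.
Over 12 h: total = 6.03 × 12 = 72.36 ≈ 72 mm.

R ≈ 6.03 mm/hr; total ≈ 72 mm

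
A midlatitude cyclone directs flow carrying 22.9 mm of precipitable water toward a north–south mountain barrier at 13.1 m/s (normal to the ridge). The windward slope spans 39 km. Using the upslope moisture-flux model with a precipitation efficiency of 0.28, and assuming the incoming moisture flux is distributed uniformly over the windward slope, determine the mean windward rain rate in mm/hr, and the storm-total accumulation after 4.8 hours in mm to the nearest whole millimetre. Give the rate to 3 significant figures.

Incoming column moisture flux per unit ridge length: F = V × PW = 13.1 × 22.9 = 299.99 mm·m/s.
Spread over the 39 km slope with efficiency ε = 0.28: R = ε·F/W = 0.28 × 299.99 / 39000 m = 2.154e-03 mm/s.
R = 2.154e-03 × 3600 = 7.75 mm/hr.
Over 4.8 h: total = 7.75 × 4.8 = 37.2 ≈ 37 mm.

R ≈ 7.75 mm/hr; total ≈ 37 mm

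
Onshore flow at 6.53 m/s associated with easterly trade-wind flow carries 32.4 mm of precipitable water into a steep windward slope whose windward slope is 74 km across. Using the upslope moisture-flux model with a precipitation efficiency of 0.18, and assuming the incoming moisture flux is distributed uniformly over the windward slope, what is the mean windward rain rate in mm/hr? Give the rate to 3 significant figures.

R ≈ 1.85 mm/hr

Incoming column moisture flux per unit ridge length: F = V × PW = 6.53 × 32.4 = 211.572 mm·m/s.
Spread over the 74 km slope with efficiency ε = 0.18: R = ε·F/W = 0.18 × 211.572 / 74000 m = 5.146e-04 mm/s.
R = 5.146e-04 × 3600 = 1.85 mm/hr.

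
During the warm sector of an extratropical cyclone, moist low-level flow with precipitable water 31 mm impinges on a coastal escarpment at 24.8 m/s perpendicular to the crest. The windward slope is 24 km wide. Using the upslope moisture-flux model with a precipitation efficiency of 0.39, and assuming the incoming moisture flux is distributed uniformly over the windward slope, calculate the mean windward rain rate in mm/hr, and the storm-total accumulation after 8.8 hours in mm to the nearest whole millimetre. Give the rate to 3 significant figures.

R ≈ 45.0 mm/hr; total ≈ 396 mm

Incoming column moisture flux per unit ridge length: F = V × PW = 24.8 × 31 = 768.8 mm·m/s.
Spread over the 24 km slope with efficiency ε = 0.39: R = ε·F/W = 0.39 × 768.8 / 24000 m = 1.249e-02 mm/s.
R = 1.249e-02 × 3600 = 45.0 mm/hr.
Over 8.8 h: total = 45.0 × 8.8 = 396 mm.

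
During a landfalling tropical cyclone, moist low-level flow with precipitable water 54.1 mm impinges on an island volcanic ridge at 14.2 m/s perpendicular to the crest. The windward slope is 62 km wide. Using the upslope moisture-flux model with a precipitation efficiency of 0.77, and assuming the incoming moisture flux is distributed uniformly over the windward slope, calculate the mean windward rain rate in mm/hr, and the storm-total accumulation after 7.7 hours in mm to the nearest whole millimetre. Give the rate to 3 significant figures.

Incoming column moisture flux per unit ridge length: F = V × PW = 14.2 × 54.1 = 768.22 mm·m/s.
Spread over the 62 km slope with efficiency ε = 0.77: R = ε·F/W = 0.77 × 768.22 / 62000 m = 9.541e-03 mm/s.
R = 9.541e-03 × 3600 = 34.3 mm/hr.
Over 7.7 h: total = 34.3 × 7.7 = 264.11 ≈ 264 mm.

R ≈ 34.3 mm/hr; total ≈ 264 mm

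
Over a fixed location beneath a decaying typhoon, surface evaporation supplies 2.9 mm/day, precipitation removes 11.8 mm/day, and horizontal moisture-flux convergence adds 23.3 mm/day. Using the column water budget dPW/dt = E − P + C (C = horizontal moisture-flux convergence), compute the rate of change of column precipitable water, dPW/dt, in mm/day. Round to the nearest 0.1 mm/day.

dPW/dt = E − P + C = 2.9 − 11.8 + (23.3) = 14.4 mm/day.

dPW/dt ≈ 14.4 mm/day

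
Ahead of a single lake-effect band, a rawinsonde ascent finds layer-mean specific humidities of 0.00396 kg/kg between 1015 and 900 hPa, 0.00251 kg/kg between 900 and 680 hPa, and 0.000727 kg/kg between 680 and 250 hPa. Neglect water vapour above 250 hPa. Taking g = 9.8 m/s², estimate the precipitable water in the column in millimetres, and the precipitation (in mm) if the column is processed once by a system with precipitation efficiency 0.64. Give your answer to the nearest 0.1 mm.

Precipitable water is the column-integrated vapour mass per unit area: PW = (1/g) Σ q̄ Δp, with q in kg/kg and Δp in Pa (1 kg/m² of water = 1 mm).
Layer 1015–900 hPa: Δp = 115 hPa = 11500 Pa, q̄ = 0.00396 kg/kg → 0.00396 × 11500 / 9.8 = 4.65 mm
Layer 900–680 hPa: Δp = 220 hPa = 22000 Pa, q̄ = 0.00251 kg/kg → 0.00251 × 22000 / 9.8 = 5.63 mm
Layer 680–250 hPa: Δp = 430 hPa = 43000 Pa, q̄ = 0.000727 kg/kg → 0.000727 × 43000 / 9.8 = 3.19 mm
PW = 4.65 + 5.63 + 3.19 = 13.47 ≈ 13.5 mm.
Precipitation = ε × PW = 0.64 × 13.5 = 8.6 mm.

PW ≈ 13.5 mm; precipitation ≈ 8.6 mm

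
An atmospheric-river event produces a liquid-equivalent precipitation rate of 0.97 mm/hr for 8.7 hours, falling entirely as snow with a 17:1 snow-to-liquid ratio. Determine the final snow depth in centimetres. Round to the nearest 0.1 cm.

snow depth ≈ 14.3 cm

Liquid-equivalent depth = 0.97 × 8.7 = 8.439 mm.
Snow depth = 8.439 mm × 17 = 143.463 mm = 14.3 cm.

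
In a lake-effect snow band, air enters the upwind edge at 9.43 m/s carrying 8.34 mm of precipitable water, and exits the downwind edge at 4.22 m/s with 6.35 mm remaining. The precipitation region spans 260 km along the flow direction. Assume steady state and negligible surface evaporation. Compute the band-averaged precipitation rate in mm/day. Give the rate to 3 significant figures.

R ≈ 17.2 mm/day

Column moisture flux per unit crosswind length is F = V × PW.
Inflow: F_in = 9.43 × 8.34 = 78.6462 mm·m/s
Outflow: F_out = 4.22 × 6.35 = 26.797 mm·m/s
Steady-state rate R = (F_in − F_out)/L = (78.6462 − 26.797) / 260000 m = 1.994e-04 mm/s.
R = 1.994e-04 × 3600 × 24 = 17.2 mm/day.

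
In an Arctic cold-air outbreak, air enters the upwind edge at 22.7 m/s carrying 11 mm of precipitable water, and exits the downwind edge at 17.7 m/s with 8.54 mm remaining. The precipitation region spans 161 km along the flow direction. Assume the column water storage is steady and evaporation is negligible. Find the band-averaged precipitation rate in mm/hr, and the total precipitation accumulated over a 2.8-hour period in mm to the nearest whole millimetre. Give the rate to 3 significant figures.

Column moisture flux per unit crosswind length is F = V × PW.
Inflow: F_in = 22.7 × 11 = 249.7 mm·m/s
Outflow: F_out = 17.7 × 8.54 = 151.158 mm·m/s
Steady-state rate R = (F_in − F_out)/L = (249.7 − 151.158) / 161000 m = 6.121e-04 mm/s.
R = 6.121e-04 × 3600 = 2.20 mm/hr.
Over 2.8 h: total = 2.20 × 2.8 = 6.16 ≈ 6 mm.

R ≈ 2.20 mm/hr; total ≈ 6 mm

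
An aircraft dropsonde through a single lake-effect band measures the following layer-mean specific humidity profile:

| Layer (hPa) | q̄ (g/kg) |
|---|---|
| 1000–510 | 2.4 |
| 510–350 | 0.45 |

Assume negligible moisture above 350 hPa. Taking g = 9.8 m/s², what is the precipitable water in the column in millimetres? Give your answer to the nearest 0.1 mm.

PW ≈ 12.7 mm

Precipitable water is the column-integrated vapour mass per unit area: PW = (1/g) Σ q̄ Δp, with q in kg/kg and Δp in Pa (1 kg/m² of water = 1 mm).
Layer 1000–510 hPa: Δp = 490 hPa = 49000 Pa, q̄ = 0.0024 kg/kg → 0.0024 × 49000 / 9.8 = 12.00 mm
Layer 510–350 hPa: Δp = 160 hPa = 16000 Pa, q̄ = 0.00045 kg/kg → 0.00045 × 16000 / 9.8 = 0.73 mm
PW = 12.00 + 0.73 = 12.73 ≈ 12.7 mm.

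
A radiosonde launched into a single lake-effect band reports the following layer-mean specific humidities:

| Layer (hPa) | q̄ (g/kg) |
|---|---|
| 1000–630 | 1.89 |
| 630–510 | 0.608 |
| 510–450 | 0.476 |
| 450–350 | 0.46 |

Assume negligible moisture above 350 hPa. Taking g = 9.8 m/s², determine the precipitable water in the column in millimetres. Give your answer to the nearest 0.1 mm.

Precipitable water is the column-integrated vapour mass per unit area: PW = (1/g) Σ q̄ Δp, with q in kg/kg and Δp in Pa (1 kg/m² of water = 1 mm).
Layer 1000–630 hPa: Δp = 370 hPa = 37000 Pa, q̄ = 0.00189 kg/kg → 0.00189 × 37000 / 9.8 = 7.14 mm
Layer 630–510 hPa: Δp = 120 hPa = 12000 Pa, q̄ = 0.000608 kg/kg → 0.000608 × 12000 / 9.8 = 0.74 mm
Layer 510–450 hPa: Δp = 60 hPa = 6000 Pa, q̄ = 0.000476 kg/kg → 0.000476 × 6000 / 9.8 = 0.29 mm
Layer 450–350 hPa: Δp = 100 hPa = 10000 Pa, q̄ = 0.00046 kg/kg → 0.00046 × 10000 / 9.8 = 0.47 mm
PW = 7.14 + 0.74 + 0.29 + 0.47 = 8.64 ≈ 8.6 mm.

PW ≈ 8.6 mm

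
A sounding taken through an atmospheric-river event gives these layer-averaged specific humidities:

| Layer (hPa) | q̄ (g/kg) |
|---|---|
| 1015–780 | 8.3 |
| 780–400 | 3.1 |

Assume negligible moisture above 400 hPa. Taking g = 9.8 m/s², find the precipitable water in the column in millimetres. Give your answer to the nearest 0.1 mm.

Precipitable water is the column-integrated vapour mass per unit area: PW = (1/g) Σ q̄ Δp, with q in kg/kg and Δp in Pa (1 kg/m² of water = 1 mm).
Layer 1015–780 hPa: Δp = 235 hPa = 23500 Pa, q̄ = 0.0083 kg/kg → 0.0083 × 23500 / 9.8 = 19.90 mm
Layer 780–400 hPa: Δp = 380 hPa = 38000 Pa, q̄ = 0.0031 kg/kg → 0.0031 × 38000 / 9.8 = 12.02 mm
PW = 19.90 + 12.02 = 31.92 ≈ 31.9 mm.

PW ≈ 31.9 mm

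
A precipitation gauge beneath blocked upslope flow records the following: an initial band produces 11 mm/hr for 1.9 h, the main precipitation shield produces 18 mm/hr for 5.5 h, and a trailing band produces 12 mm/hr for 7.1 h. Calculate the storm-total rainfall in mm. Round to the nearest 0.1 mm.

total ≈ 205.1 mm

Total = Σ Rᵢ Δtᵢ = 11 × 1.9 + 18 × 5.5 + 12 × 7.1
      = 20.9 + 99 + 85.2 = 205.1 mm.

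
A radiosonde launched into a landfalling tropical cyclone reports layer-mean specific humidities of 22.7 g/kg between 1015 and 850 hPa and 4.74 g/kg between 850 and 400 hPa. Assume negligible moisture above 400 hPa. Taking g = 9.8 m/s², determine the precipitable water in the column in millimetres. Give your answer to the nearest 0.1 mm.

PW ≈ 60.0 mm

Precipitable water is the column-integrated vapour mass per unit area: PW = (1/g) Σ q̄ Δp, with q in kg/kg and Δp in Pa (1 kg/m² of water = 1 mm).
Layer 1015–850 hPa: Δp = 165 hPa = 16500 Pa, q̄ = 0.0227 kg/kg → 0.0227 × 16500 / 9.8 = 38.22 mm
Layer 850–400 hPa: Δp = 450 hPa = 45000 Pa, q̄ = 0.00474 kg/kg → 0.00474 × 45000 / 9.8 = 21.77 mm
PW = 38.22 + 21.77 = 59.99 ≈ 60.0 mm.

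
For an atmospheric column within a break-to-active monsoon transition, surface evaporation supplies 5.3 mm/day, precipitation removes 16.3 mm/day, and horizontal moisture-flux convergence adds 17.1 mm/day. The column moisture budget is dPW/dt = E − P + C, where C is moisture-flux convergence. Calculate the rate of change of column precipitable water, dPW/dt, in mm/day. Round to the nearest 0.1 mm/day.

dPW/dt ≈ 6.1 mm/day

dPW/dt = E − P + C = 5.3 − 16.3 + (17.1) = 6.1 mm/day.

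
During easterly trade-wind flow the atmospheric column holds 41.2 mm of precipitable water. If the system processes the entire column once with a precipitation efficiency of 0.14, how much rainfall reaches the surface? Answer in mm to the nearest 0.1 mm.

Rainfall = ε × PW = 0.14 × 41.2 = 5.8 mm.

rainfall ≈ 5.8 mm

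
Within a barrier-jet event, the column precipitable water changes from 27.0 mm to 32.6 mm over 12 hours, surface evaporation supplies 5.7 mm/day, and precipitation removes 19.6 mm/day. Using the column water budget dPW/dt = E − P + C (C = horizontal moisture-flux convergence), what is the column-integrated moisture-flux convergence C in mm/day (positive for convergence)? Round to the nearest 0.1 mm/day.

C ≈ 25.1 mm/day

dPW/dt = (32.6 − 27.0) mm / (12/24 day) = +11.200 mm/day.
C = dPW/dt − E + P = (+11.200) − 5.7 + 19.6 = 25.1 mm/day.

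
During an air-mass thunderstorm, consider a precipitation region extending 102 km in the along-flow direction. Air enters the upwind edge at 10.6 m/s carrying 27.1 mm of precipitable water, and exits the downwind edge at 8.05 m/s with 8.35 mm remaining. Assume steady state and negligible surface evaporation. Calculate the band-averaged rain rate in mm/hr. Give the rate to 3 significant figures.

Column moisture flux per unit crosswind length is F = V × PW.
Inflow: F_in = 10.6 × 27.1 = 287.26 mm·m/s
Outflow: F_out = 8.05 × 8.35 = 67.2175 mm·m/s
Steady-state rate R = (F_in − F_out)/L = (287.26 − 67.2175) / 102000 m = 2.157e-03 mm/s.
R = 2.157e-03 × 3600 = 7.77 mm/hr.

R ≈ 7.77 mm/hr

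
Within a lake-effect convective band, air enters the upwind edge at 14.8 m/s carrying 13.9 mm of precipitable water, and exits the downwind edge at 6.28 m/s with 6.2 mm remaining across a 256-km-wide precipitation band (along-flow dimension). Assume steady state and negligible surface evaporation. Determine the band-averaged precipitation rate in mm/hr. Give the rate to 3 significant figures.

Column moisture flux per unit crosswind length is F = V × PW.
Inflow: F_in = 14.8 × 13.9 = 205.72 mm·m/s
Outflow: F_out = 6.28 × 6.2 = 38.936 mm·m/s
Steady-state rate R = (F_in − F_out)/L = (205.72 − 38.936) / 256000 m = 6.515e-04 mm/s.
R = 6.515e-04 × 3600 = 2.35 mm/hr.

R ≈ 2.35 mm/hr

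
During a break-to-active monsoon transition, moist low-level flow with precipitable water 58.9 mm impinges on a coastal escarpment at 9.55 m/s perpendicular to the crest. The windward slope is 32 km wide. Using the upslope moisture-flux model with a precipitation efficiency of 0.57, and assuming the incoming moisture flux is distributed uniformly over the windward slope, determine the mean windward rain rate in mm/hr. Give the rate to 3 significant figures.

R ≈ 36.1 mm/hr

Incoming column moisture flux per unit ridge length: F = V × PW = 9.55 × 58.9 = 562.495 mm·m/s.
Spread over the 32 km slope with efficiency ε = 0.57: R = ε·F/W = 0.57 × 562.495 / 32000 m = 1.002e-02 mm/s.
R = 1.002e-02 × 3600 = 36.1 mm/hr.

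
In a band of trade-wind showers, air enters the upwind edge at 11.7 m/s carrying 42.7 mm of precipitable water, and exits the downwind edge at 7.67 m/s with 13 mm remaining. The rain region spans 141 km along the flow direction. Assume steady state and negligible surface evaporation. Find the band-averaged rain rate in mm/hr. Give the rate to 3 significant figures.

R ≈ 10.2 mm/hr

Column moisture flux per unit crosswind length is F = V × PW.
Inflow: F_in = 11.7 × 42.7 = 499.59 mm·m/s
Outflow: F_out = 7.67 × 13 = 99.71 mm·m/s
Steady-state rate R = (F_in − F_out)/L = (499.59 − 99.71) / 141000 m = 2.836e-03 mm/s.
R = 2.836e-03 × 3600 = 10.2 mm/hr.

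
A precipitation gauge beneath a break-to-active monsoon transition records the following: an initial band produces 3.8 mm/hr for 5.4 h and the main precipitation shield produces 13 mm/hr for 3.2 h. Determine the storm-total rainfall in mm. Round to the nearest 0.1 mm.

total ≈ 62.1 mm

Total = Σ Rᵢ Δtᵢ = 3.8 × 5.4 + 13 × 3.2
      = 20.52 + 41.6 = 62.1 mm.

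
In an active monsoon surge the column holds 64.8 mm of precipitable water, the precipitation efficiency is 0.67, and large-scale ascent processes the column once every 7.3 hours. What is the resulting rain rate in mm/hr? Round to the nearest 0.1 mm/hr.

R ≈ 5.9 mm/hr

Each overturning extracts ε × PW = 0.67 × 64.8 = 43.416 mm.
Rate = ε·PW / τ = 43.416 / 7.3 h = 5.9 mm/hr.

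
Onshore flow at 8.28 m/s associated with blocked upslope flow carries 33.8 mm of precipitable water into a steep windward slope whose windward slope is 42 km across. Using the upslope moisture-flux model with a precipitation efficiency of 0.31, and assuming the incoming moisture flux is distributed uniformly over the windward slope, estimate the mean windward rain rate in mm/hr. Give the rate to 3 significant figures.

R ≈ 7.44 mm/hr

Incoming column moisture flux per unit ridge length: F = V × PW = 8.28 × 33.8 = 279.864 mm·m/s.
Spread over the 42 km slope with efficiency ε = 0.31: R = ε·F/W = 0.31 × 279.864 / 42000 m = 2.066e-03 mm/s.
R = 2.066e-03 × 3600 = 7.44 mm/hr.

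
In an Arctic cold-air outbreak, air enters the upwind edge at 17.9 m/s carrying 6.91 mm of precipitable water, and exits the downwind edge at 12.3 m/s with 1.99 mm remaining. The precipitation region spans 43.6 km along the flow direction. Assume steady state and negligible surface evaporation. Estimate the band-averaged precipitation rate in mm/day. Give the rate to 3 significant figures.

R ≈ 197 mm/day

Column moisture flux per unit crosswind length is F = V × PW.
Inflow: F_in = 17.9 × 6.91 = 123.689 mm·m/s
Outflow: F_out = 12.3 × 1.99 = 24.477 mm·m/s
Steady-state rate R = (F_in − F_out)/L = (123.689 − 24.477) / 43600 m = 2.276e-03 mm/s.
R = 2.276e-03 × 3600 × 24 = 197 mm/day.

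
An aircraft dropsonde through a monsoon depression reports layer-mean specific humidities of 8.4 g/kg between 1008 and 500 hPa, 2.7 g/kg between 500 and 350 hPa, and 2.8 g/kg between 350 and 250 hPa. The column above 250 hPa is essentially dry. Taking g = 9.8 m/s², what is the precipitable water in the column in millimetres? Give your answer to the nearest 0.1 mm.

Precipitable water is the column-integrated vapour mass per unit area: PW = (1/g) Σ q̄ Δp, with q in kg/kg and Δp in Pa (1 kg/m² of water = 1 mm).
Layer 1008–500 hPa: Δp = 508 hPa = 50800 Pa, q̄ = 0.0084 kg/kg → 0.0084 × 50800 / 9.8 = 43.54 mm
Layer 500–350 hPa: Δp = 150 hPa = 15000 Pa, q̄ = 0.0027 kg/kg → 0.0027 × 15000 / 9.8 = 4.13 mm
Layer 350–250 hPa: Δp = 100 hPa = 10000 Pa, q̄ = 0.0028 kg/kg → 0.0028 × 10000 / 9.8 = 2.86 mm
PW = 43.54 + 4.13 + 2.86 = 50.53 ≈ 50.5 mm.

PW ≈ 50.5 mm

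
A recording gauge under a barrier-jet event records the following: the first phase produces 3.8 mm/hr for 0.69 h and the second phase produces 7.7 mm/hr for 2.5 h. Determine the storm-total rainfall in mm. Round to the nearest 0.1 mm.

Total = Σ Rᵢ Δtᵢ = 3.8 × 0.69 + 7.7 × 2.5
      = 2.622 + 19.25 = 21.9 mm.

total ≈ 21.9 mm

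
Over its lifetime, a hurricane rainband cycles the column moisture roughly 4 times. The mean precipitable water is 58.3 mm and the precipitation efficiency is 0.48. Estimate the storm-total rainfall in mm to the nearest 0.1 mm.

Each cycle deposits ε × PW = 0.48 × 58.3 = 27.984 mm.
Over 4 cycles: 4 × 27.984 = 111.9 mm.

rainfall ≈ 111.9 mm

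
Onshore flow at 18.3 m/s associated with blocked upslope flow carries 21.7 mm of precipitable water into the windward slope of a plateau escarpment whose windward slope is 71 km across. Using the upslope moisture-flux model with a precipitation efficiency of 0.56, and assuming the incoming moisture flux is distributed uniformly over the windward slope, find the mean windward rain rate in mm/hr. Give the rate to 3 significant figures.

Incoming column moisture flux per unit ridge length: F = V × PW = 18.3 × 21.7 = 397.11 mm·m/s.
Spread over the 71 km slope with efficiency ε = 0.56: R = ε·F/W = 0.56 × 397.11 / 71000 m = 3.132e-03 mm/s.
R = 3.132e-03 × 3600 = 11.3 mm/hr.

R ≈ 11.3 mm/hr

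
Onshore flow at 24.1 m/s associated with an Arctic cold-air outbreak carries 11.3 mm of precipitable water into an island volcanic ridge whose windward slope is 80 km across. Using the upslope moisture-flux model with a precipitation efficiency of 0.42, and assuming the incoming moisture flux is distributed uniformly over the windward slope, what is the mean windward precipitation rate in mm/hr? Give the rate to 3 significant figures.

Incoming column moisture flux per unit ridge length: F = V × PW = 24.1 × 11.3 = 272.33 mm·m/s.
Spread over the 80 km slope with efficiency ε = 0.42: R = ε·F/W = 0.42 × 272.33 / 80000 m = 1.430e-03 mm/s.
R = 1.430e-03 × 3600 = 5.15 mm/hr.

R ≈ 5.15 mm/hr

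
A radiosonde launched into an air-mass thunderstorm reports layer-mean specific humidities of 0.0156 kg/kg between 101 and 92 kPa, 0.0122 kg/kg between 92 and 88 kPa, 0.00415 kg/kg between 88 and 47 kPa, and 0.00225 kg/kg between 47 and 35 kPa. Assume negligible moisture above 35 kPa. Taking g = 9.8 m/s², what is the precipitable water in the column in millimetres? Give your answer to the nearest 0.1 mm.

PW ≈ 39.4 mm

Precipitable water is the column-integrated vapour mass per unit area: PW = (1/g) Σ q̄ Δp, with q in kg/kg and Δp in Pa (1 kg/m² of water = 1 mm).
Layer 101–92 kPa: Δp = 90 hPa = 9000 Pa, q̄ = 0.0156 kg/kg → 0.0156 × 9000 / 9.8 = 14.33 mm
Layer 92–88 kPa: Δp = 40 hPa = 4000 Pa, q̄ = 0.0122 kg/kg → 0.0122 × 4000 / 9.8 = 4.98 mm
Layer 88–47 kPa: Δp = 410 hPa = 41000 Pa, q̄ = 0.00415 kg/kg → 0.00415 × 41000 / 9.8 = 17.36 mm
Layer 47–35 kPa: Δp = 120 hPa = 12000 Pa, q̄ = 0.00225 kg/kg → 0.00225 × 12000 / 9.8 = 2.76 mm
PW = 14.33 + 4.98 + 17.36 + 2.76 = 39.43 ≈ 39.4 mm.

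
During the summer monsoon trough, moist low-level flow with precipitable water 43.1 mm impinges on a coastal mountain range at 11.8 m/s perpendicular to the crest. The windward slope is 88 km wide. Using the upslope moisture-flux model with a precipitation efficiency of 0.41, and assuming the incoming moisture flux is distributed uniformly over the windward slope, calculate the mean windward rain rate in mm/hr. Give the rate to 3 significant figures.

Incoming column moisture flux per unit ridge length: F = V × PW = 11.8 × 43.1 = 508.58 mm·m/s.
Spread over the 88 km slope with efficiency ε = 0.41: R = ε·F/W = 0.41 × 508.58 / 88000 m = 2.370e-03 mm/s.
R = 2.370e-03 × 3600 = 8.53 mm/hr.

R ≈ 8.53 mm/hr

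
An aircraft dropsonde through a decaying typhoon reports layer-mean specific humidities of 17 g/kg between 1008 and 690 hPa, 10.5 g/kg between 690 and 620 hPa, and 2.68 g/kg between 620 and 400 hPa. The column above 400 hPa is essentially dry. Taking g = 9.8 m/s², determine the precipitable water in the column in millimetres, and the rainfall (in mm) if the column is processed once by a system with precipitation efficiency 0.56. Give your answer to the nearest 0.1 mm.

Precipitable water is the column-integrated vapour mass per unit area: PW = (1/g) Σ q̄ Δp, with q in kg/kg and Δp in Pa (1 kg/m² of water = 1 mm).
Layer 1008–690 hPa: Δp = 318 hPa = 31800 Pa, q̄ = 0.017 kg/kg → 0.017 × 31800 / 9.8 = 55.16 mm
Layer 690–620 hPa: Δp = 70 hPa = 7000 Pa, q̄ = 0.0105 kg/kg → 0.0105 × 7000 / 9.8 = 7.50 mm
Layer 620–400 hPa: Δp = 220 hPa = 22000 Pa, q̄ = 0.00268 kg/kg → 0.00268 × 22000 / 9.8 = 6.02 mm
PW = 55.16 + 7.50 + 6.02 = 68.68 ≈ 68.7 mm.
Rainfall = ε × PW = 0.56 × 68.7 = 38.5 mm.

PW ≈ 68.7 mm; rainfall ≈ 38.5 mm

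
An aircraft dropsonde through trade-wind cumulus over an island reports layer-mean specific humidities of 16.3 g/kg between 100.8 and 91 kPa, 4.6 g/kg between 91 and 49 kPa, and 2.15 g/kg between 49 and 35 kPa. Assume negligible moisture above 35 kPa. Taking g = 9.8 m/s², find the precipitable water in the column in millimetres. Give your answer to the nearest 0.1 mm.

PW ≈ 39.1 mm

Precipitable water is the column-integrated vapour mass per unit area: PW = (1/g) Σ q̄ Δp, with q in kg/kg and Δp in Pa (1 kg/m² of water = 1 mm).
Layer 100.8–91 kPa: Δp = 98 hPa = 9800 Pa, q̄ = 0.0163 kg/kg → 0.0163 × 9800 / 9.8 = 16.30 mm
Layer 91–49 kPa: Δp = 420 hPa = 42000 Pa, q̄ = 0.0046 kg/kg → 0.0046 × 42000 / 9.8 = 19.71 mm
Layer 49–35 kPa: Δp = 140 hPa = 14000 Pa, q̄ = 0.00215 kg/kg → 0.00215 × 14000 / 9.8 = 3.07 mm
PW = 16.30 + 19.71 + 3.07 = 39.08 ≈ 39.1 mm.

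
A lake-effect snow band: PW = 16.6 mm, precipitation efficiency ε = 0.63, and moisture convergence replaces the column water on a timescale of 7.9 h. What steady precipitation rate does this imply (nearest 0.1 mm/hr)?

Each overturning extracts ε × PW = 0.63 × 16.6 = 10.458 mm.
Rate = ε·PW / τ = 10.458 / 7.9 h = 1.3 mm/hr.

R ≈ 1.3 mm/hr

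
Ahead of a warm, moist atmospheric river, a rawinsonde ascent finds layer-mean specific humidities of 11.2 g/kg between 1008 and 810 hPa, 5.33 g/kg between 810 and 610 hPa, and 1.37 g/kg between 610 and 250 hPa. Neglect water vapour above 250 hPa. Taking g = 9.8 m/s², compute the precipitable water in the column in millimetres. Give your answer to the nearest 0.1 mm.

PW ≈ 38.5 mm

Precipitable water is the column-integrated vapour mass per unit area: PW = (1/g) Σ q̄ Δp, with q in kg/kg and Δp in Pa (1 kg/m² of water = 1 mm).
Layer 1008–810 hPa: Δp = 198 hPa = 19800 Pa, q̄ = 0.0112 kg/kg → 0.0112 × 19800 / 9.8 = 22.63 mm
Layer 810–610 hPa: Δp = 200 hPa = 20000 Pa, q̄ = 0.00533 kg/kg → 0.00533 × 20000 / 9.8 = 10.88 mm
Layer 610–250 hPa: Δp = 360 hPa = 36000 Pa, q̄ = 0.00137 kg/kg → 0.00137 × 36000 / 9.8 = 5.03 mm
PW = 22.63 + 10.88 + 5.03 = 38.54 ≈ 38.5 mm.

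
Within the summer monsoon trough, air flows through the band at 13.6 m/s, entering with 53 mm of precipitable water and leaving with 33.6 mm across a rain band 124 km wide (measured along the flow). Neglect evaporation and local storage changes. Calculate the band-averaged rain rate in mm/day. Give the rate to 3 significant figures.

R ≈ 184 mm/day

Column moisture flux per unit crosswind length is F = V × PW.
Inflow: F_in = 13.6 × 53 = 720.8 mm·m/s
Outflow: F_out = 13.6 × 33.6 = 456.96 mm·m/s
Steady-state rate R = (F_in − F_out)/L = (720.8 − 456.96) / 124000 m = 2.128e-03 mm/s.
R = 2.128e-03 × 3600 × 24 = 184 mm/day.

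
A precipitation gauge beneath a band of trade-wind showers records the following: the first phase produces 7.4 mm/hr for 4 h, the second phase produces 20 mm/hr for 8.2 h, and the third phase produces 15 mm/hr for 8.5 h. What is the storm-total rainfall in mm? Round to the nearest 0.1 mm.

total ≈ 321.1 mm

Total = Σ Rᵢ Δtᵢ = 7.4 × 4 + 20 × 8.2 + 15 × 8.5
      = 29.6 + 164 + 127.5 = 321.1 mm.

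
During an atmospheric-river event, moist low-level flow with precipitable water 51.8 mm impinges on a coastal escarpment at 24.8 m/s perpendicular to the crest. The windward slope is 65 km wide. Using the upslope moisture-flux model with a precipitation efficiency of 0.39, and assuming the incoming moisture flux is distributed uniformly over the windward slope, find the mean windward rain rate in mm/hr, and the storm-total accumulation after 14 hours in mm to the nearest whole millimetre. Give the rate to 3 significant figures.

R ≈ 27.7 mm/hr; total ≈ 388 mm

Incoming column moisture flux per unit ridge length: F = V × PW = 24.8 × 51.8 = 1284.64 mm·m/s.
Spread over the 65 km slope with efficiency ε = 0.39: R = ε·F/W = 0.39 × 1284.64 / 65000 m = 7.708e-03 mm/s.
R = 7.708e-03 × 3600 = 27.7 mm/hr.
Over 14 h: total = 27.7 × 14 = 387.8 ≈ 388 mm.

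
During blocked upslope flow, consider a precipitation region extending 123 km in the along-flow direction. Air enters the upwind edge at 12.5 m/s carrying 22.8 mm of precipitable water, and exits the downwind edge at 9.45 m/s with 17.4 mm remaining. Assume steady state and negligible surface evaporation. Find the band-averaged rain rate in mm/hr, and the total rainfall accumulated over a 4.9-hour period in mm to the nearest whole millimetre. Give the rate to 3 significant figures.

Column moisture flux per unit crosswind length is F = V × PW.
Inflow: F_in = 12.5 × 22.8 = 285 mm·m/s
Outflow: F_out = 9.45 × 17.4 = 164.43 mm·m/s
Steady-state rate R = (F_in − F_out)/L = (285 − 164.43) / 123000 m = 9.802e-04 mm/s.
R = 9.802e-04 × 3600 = 3.53 mm/hr.
Over 4.9 h: total = 3.53 × 4.9 = 17.297 ≈ 17 mm.

R ≈ 3.53 mm/hr; total ≈ 17 mm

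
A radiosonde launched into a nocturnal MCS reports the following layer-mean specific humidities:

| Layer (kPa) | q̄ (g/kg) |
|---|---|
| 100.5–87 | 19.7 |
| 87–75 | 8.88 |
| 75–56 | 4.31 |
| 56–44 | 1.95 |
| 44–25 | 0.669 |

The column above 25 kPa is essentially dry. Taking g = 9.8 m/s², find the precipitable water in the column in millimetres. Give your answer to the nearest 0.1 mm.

Precipitable water is the column-integrated vapour mass per unit area: PW = (1/g) Σ q̄ Δp, with q in kg/kg and Δp in Pa (1 kg/m² of water = 1 mm).
Layer 100.5–87 kPa: Δp = 135 hPa = 13500 Pa, q̄ = 0.0197 kg/kg → 0.0197 × 13500 / 9.8 = 27.14 mm
Layer 87–75 kPa: Δp = 120 hPa = 12000 Pa, q̄ = 0.00888 kg/kg → 0.00888 × 12000 / 9.8 = 10.87 mm
Layer 75–56 kPa: Δp = 190 hPa = 19000 Pa, q̄ = 0.00431 kg/kg → 0.00431 × 19000 / 9.8 = 8.36 mm
Layer 56–44 kPa: Δp = 120 hPa = 12000 Pa, q̄ = 0.00195 kg/kg → 0.00195 × 12000 / 9.8 = 2.39 mm
Layer 44–25 kPa: Δp = 190 hPa = 19000 Pa, q̄ = 0.000669 kg/kg → 0.000669 × 19000 / 9.8 = 1.30 mm
PW = 27.14 + 10.87 + 8.36 + 2.39 + 1.30 = 50.06 ≈ 50.1 mm.

PW ≈ 50.1 mm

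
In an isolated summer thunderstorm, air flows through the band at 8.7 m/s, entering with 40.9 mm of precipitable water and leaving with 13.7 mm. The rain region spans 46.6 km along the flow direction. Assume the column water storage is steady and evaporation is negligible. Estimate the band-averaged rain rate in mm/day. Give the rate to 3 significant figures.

Column moisture flux per unit crosswind length is F = V × PW.
Inflow: F_in = 8.7 × 40.9 = 355.83 mm·m/s
Outflow: F_out = 8.7 × 13.7 = 119.19 mm·m/s
Steady-state rate R = (F_in − F_out)/L = (355.83 − 119.19) / 46600 m = 5.078e-03 mm/s.
R = 5.078e-03 × 3600 × 24 = 439 mm/day.

R ≈ 439 mm/day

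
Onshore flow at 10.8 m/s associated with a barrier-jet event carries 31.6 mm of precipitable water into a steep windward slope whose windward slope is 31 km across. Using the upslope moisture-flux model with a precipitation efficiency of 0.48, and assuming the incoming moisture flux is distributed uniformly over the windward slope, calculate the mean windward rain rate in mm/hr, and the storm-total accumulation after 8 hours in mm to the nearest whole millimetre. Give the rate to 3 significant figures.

Incoming column moisture flux per unit ridge length: F = V × PW = 10.8 × 31.6 = 341.28 mm·m/s.
Spread over the 31 km slope with efficiency ε = 0.48: R = ε·F/W = 0.48 × 341.28 / 31000 m = 5.284e-03 mm/s.
R = 5.284e-03 × 3600 = 19.0 mm/hr.
Over 8 h: total = 19.0 × 8 = 152 mm.

R ≈ 19.0 mm/hr; total ≈ 152 mm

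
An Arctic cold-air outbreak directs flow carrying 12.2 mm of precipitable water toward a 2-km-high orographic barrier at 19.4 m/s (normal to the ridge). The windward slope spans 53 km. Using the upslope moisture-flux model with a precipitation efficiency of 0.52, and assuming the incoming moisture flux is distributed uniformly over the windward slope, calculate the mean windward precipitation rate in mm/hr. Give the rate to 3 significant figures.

Incoming column moisture flux per unit ridge length: F = V × PW = 19.4 × 12.2 = 236.68 mm·m/s.
Spread over the 53 km slope with efficiency ε = 0.52: R = ε·F/W = 0.52 × 236.68 / 53000 m = 2.322e-03 mm/s.
R = 2.322e-03 × 3600 = 8.36 mm/hr.

R ≈ 8.36 mm/hr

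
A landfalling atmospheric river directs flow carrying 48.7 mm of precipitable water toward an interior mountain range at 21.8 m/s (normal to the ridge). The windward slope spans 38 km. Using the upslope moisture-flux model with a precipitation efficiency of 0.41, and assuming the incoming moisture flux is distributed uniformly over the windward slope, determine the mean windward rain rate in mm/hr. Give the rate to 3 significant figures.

Incoming column moisture flux per unit ridge length: F = V × PW = 21.8 × 48.7 = 1061.66 mm·m/s.
Spread over the 38 km slope with efficiency ε = 0.41: R = ε·F/W = 0.41 × 1061.66 / 38000 m = 1.145e-02 mm/s.
R = 1.145e-02 × 3600 = 41.2 mm/hr.

R ≈ 41.2 mm/hr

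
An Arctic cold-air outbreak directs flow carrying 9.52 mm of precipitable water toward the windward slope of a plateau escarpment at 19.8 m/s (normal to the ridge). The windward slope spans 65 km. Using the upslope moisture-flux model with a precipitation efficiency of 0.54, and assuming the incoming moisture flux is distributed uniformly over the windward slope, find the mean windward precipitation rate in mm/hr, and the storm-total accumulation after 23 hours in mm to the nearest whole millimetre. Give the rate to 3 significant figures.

R ≈ 5.64 mm/hr; total ≈ 130 mm

Incoming column moisture flux per unit ridge length: F = V × PW = 19.8 × 9.52 = 188.496 mm·m/s.
Spread over the 65 km slope with efficiency ε = 0.54: R = ε·F/W = 0.54 × 188.496 / 65000 m = 1.566e-03 mm/s.
R = 1.566e-03 × 3600 = 5.64 mm/hr.
Over 23 h: total = 5.64 × 23 = 129.72 ≈ 130 mm.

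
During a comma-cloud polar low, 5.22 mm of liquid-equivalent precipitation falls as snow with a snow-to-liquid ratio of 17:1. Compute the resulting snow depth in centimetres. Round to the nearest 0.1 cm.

snow depth ≈ 8.9 cm

Snow depth = liquid × ratio = 5.22 mm × 17 = 88.74 mm = 8.9 cm.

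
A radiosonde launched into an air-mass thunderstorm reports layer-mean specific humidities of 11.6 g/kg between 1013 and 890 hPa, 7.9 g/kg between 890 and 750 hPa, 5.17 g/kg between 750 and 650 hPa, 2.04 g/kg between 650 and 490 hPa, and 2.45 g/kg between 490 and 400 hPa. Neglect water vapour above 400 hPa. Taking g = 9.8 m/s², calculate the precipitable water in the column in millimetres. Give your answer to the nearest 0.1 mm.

PW ≈ 36.7 mm

Precipitable water is the column-integrated vapour mass per unit area: PW = (1/g) Σ q̄ Δp, with q in kg/kg and Δp in Pa (1 kg/m² of water = 1 mm).
Layer 1013–890 hPa: Δp = 123 hPa = 12300 Pa, q̄ = 0.0116 kg/kg → 0.0116 × 12300 / 9.8 = 14.56 mm
Layer 890–750 hPa: Δp = 140 hPa = 14000 Pa, q̄ = 0.0079 kg/kg → 0.0079 × 14000 / 9.8 = 11.29 mm
Layer 750–650 hPa: Δp = 100 hPa = 10000 Pa, q̄ = 0.00517 kg/kg → 0.00517 × 10000 / 9.8 = 5.28 mm
Layer 650–490 hPa: Δp = 160 hPa = 16000 Pa, q̄ = 0.00204 kg/kg → 0.00204 × 16000 / 9.8 = 3.33 mm
Layer 490–400 hPa: Δp = 90 hPa = 9000 Pa, q̄ = 0.00245 kg/kg → 0.00245 × 9000 / 9.8 = 2.25 mm
PW = 14.56 + 11.29 + 5.28 + 3.33 + 2.25 = 36.71 ≈ 36.7 mm.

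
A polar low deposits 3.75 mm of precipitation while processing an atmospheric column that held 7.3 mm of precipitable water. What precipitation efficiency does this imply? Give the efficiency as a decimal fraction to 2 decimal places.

ε = precipitation / PW = 3.75 / 7.3 = 0.51.

ε ≈ 0.51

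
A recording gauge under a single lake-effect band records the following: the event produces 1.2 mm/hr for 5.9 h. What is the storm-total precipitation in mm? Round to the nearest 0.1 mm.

Total = Σ Rᵢ Δtᵢ = 1.2 × 5.9
      = 7.08 = 7.1 mm.

total ≈ 7.1 mm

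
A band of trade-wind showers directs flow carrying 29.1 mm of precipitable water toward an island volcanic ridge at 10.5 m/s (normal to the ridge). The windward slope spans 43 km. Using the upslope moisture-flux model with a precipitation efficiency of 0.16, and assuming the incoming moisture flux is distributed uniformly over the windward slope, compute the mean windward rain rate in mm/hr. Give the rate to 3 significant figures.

R ≈ 4.09 mm/hr

Incoming column moisture flux per unit ridge length: F = V × PW = 10.5 × 29.1 = 305.55 mm·m/s.
Spread over the 43 km slope with efficiency ε = 0.16: R = ε·F/W = 0.16 × 305.55 / 43000 m = 1.137e-03 mm/s.
R = 1.137e-03 × 3600 = 4.09 mm/hr.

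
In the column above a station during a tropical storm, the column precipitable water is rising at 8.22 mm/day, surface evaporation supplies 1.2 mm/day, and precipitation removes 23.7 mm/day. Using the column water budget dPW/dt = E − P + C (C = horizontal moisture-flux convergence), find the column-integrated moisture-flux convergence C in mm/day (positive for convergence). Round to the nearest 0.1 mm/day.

dPW/dt = +8.22 mm/day.
C = dPW/dt − E + P = (+8.22) − 1.2 + 23.7 = 30.7 mm/day.

C ≈ 30.7 mm/day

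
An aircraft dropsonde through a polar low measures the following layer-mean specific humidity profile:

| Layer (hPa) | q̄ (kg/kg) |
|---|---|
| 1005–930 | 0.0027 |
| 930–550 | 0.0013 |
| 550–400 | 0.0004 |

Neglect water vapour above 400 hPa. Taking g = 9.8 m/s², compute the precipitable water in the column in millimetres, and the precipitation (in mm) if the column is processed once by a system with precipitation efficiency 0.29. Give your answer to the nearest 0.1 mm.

PW ≈ 7.7 mm; precipitation ≈ 2.2 mm

Precipitable water is the column-integrated vapour mass per unit area: PW = (1/g) Σ q̄ Δp, with q in kg/kg and Δp in Pa (1 kg/m² of water = 1 mm).
Layer 1005–930 hPa: Δp = 75 hPa = 7500 Pa, q̄ = 0.0027 kg/kg → 0.0027 × 7500 / 9.8 = 2.07 mm
Layer 930–550 hPa: Δp = 380 hPa = 38000 Pa, q̄ = 0.0013 kg/kg → 0.0013 × 38000 / 9.8 = 5.04 mm
Layer 550–400 hPa: Δp = 150 hPa = 15000 Pa, q̄ = 0.0004 kg/kg → 0.0004 × 15000 / 9.8 = 0.61 mm
PW = 2.07 + 5.04 + 0.61 = 7.72 ≈ 7.7 mm.
Precipitation = ε × PW = 0.29 × 7.7 = 2.2 mm.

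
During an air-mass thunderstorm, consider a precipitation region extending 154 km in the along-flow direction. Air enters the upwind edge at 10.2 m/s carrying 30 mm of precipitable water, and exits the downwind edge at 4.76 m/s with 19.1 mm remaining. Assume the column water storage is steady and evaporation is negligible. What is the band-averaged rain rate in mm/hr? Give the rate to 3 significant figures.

Column moisture flux per unit crosswind length is F = V × PW.
Inflow: F_in = 10.2 × 30 = 306 mm·m/s
Outflow: F_out = 4.76 × 19.1 = 90.916 mm·m/s
Steady-state rate R = (F_in − F_out)/L = (306 − 90.916) / 154000 m = 1.397e-03 mm/s.
R = 1.397e-03 × 3600 = 5.03 mm/hr.

R ≈ 5.03 mm/hr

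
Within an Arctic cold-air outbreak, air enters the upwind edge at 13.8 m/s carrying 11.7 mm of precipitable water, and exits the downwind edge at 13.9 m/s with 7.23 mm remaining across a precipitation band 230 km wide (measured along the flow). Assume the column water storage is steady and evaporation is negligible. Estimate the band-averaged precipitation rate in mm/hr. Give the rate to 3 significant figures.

R ≈ 0.954 mm/hr

Column moisture flux per unit crosswind length is F = V × PW.
Inflow: F_in = 13.8 × 11.7 = 161.46 mm·m/s
Outflow: F_out = 13.9 × 7.23 = 100.497 mm·m/s
Steady-state rate R = (F_in − F_out)/L = (161.46 − 100.497) / 230000 m = 2.651e-04 mm/s.
R = 2.651e-04 × 3600 = 0.954 mm/hr.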